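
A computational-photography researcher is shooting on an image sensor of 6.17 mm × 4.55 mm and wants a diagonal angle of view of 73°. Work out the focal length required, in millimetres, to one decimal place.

Sensor diagonal = √(6.17² + 4.55²) = √58.7714 ≈ 7.6663 mm.
From α = 2·arctan(d/2f) we get f = d / (2·tan(α/2)).
With d = 7.6663 mm and α/2 = 36.5°, tan(α/2) ≈ 0.73996, so f ≈ 7.6663 / 1.47992 ≈ 5.1802 mm.

5.2 mm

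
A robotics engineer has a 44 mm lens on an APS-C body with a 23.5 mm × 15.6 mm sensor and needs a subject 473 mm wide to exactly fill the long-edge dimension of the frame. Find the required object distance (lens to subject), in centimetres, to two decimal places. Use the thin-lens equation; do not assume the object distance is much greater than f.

92.96 cm

Magnification m = w/W = dᵢ/dₒ; combined with 1/f = 1/dₒ + 1/dᵢ this gives dₒ = f·(1 + W/w).
dₒ = 44 mm × (1 + 473/23.5) = 44 × 21.1277 ≈ 929.617 mm = 92.9617 cm.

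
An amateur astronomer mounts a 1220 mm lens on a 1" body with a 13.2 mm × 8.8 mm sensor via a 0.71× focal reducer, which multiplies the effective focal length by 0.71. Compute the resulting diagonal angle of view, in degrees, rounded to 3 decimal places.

1.049°

Effective focal length f = 1220 × 0.71 = 866.2 mm.
Sensor diagonal = √(13.2² + 8.8²) = √251.6800 ≈ 15.8644 mm.
α = 2·arctan(15.864 / (2 × 866.2)) = 2·arctan(0.00916) ≈ 1.0493°.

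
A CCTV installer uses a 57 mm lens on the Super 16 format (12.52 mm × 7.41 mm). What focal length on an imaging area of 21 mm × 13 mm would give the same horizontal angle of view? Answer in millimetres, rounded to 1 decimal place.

95.6 mm

Equal angle of view means equal width/f ratio, so f₂ = f₁ · (width₂/width₁) = 57 × 21/12.52.
f₂ = 57 × 1.67732 ≈ 95.607 mm.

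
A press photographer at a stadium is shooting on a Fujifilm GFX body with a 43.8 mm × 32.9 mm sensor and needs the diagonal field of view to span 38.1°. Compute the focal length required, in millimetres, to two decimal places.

79.32 mm

Sensor diagonal = √(43.8² + 32.9²) = √3000.8500 ≈ 54.7800 mm.
From α = 2·arctan(d/2f) we get f = d / (2·tan(α/2)).
With d = 54.7800 mm and α/2 = 19.05°, tan(α/2) ≈ 0.34530, so f ≈ 54.7800 / 0.69061 ≈ 79.3214 mm.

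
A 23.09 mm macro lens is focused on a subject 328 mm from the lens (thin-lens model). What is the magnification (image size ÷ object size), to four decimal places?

Thin lens: 1/f = 1/dₒ + 1/dᵢ → 1/dᵢ = 1/23.09 − 1/328 = 0.0402600 mm⁻¹, so dᵢ ≈ 24.8385 mm.
Magnification m = dᵢ/dₒ = 24.8385/328 ≈ 0.07573.

0.0757×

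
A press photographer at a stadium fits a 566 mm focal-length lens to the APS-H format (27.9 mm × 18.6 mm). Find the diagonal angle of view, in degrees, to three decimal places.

Sensor diagonal = √(27.9² + 18.6²) = √1124.3700 ≈ 33.5316 mm.
Angle of view α = 2·arctan(d/2f) with d = 33.5316 mm and f = 566 mm.
d/2f = 0.02962; arctan(0.02962) ≈ 1.6967°, so α ≈ 3.3934°.

3.393°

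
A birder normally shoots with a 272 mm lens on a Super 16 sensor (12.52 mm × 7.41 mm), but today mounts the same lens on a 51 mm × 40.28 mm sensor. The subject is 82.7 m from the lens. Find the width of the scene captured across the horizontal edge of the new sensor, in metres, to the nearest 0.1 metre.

15.5 m

The focal length stays 272 mm; the relevant sensor dimension is now w = 51 mm. Object distance dₒ = 82.7 m = 82700 mm.
Thin-lens field width W = w·(dₒ − f)/f = 51 × (82700 − 272)/272 ≈ 15455.250 mm = 15.4552 m.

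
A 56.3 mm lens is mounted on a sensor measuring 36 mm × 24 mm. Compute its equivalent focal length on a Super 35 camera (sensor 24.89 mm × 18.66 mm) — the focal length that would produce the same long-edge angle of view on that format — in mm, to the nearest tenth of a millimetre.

Equal angle of view means equal width/f ratio, so f₂ = f₁ · (width₂/width₁) = 56.3 × 24.89/36.
f₂ = 56.3 × 0.69139 ≈ 38.925 mm.

38.9 mm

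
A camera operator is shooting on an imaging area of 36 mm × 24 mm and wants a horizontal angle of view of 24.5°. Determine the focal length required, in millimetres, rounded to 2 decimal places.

From α = 2·arctan(w/2f) we get f = w / (2·tan(α/2)).
With w = 36 mm and α/2 = 12.25°, tan(α/2) ≈ 0.21712, so f ≈ 36 / 0.43424 ≈ 82.9030 mm.

82.90 mm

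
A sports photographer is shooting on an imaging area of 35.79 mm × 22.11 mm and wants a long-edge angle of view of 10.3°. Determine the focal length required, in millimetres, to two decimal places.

198.55 mm

From α = 2·arctan(w/2f) we get f = w / (2·tan(α/2)).
With w = 35.79 mm and α/2 = 5.15°, tan(α/2) ≈ 0.09013, so f ≈ 35.79 / 0.18025 ≈ 198.5525 mm.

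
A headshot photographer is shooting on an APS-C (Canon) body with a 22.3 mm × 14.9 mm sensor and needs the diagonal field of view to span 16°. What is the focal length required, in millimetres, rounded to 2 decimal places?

Sensor diagonal = √(22.3² + 14.9²) = √719.3000 ≈ 26.8198 mm.
From α = 2·arctan(d/2f) we get f = d / (2·tan(α/2)).
With d = 26.8198 mm and α/2 = 8°, tan(α/2) ≈ 0.14054, so f ≈ 26.8198 / 0.28108 ≈ 95.4163 mm.

95.42 mm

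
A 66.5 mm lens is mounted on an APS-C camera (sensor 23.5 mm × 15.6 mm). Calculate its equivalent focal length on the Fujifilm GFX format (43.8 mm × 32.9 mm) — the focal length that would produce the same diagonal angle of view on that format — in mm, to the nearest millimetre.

129 mm

Sensor diagonal = √(23.5² + 15.6²) = √795.6100 ≈ 28.2066 mm.
Sensor diagonal = √(43.8² + 32.9²) = √3000.8500 ≈ 54.7800 mm.
Equal angle of view means equal diagonal/f ratio, so f₂ = f₁ · (diagonal₂/diagonal₁) = 66.5 × 54.7800/28.2066.
f₂ = 66.5 × 1.94210 ≈ 129.150 mm.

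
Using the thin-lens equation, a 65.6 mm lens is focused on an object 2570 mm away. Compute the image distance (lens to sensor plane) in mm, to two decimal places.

67.32 mm

1/dᵢ = 1/f − 1/dₒ = 1/65.6 − 1/2570 = 0.0148548 mm⁻¹.
dᵢ = 1/0.0148548 ≈ 67.3183 mm.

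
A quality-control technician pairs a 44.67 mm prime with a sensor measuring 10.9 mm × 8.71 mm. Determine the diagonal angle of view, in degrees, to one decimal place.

Sensor diagonal = √(10.9² + 8.71²) = √194.6741 ≈ 13.9526 mm.
Angle of view α = 2·arctan(d/2f) with d = 13.9526 mm and f = 44.67 mm.
d/2f = 0.15617; arctan(0.15617) ≈ 8.8764°, so α ≈ 17.7528°.

17.8°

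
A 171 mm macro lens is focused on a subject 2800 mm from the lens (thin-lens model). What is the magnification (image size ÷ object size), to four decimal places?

Thin lens: 1/f = 1/dₒ + 1/dᵢ → 1/dᵢ = 1/171 − 1/2800 = 0.0054908 mm⁻¹, so dᵢ ≈ 182.1225 mm.
Magnification m = dᵢ/dₒ = 182.1225/2800 ≈ 0.06504.

0.0650×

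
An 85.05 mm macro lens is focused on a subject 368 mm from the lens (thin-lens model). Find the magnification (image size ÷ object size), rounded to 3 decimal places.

Thin lens: 1/f = 1/dₒ + 1/dᵢ → 1/dᵢ = 1/85.05 − 1/368 = 0.0090404 mm⁻¹, so dᵢ ≈ 110.6146 mm.
Magnification m = dᵢ/dₒ = 110.6146/368 ≈ 0.30058.

0.301×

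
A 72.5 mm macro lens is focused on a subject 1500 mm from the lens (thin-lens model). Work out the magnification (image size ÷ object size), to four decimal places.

Thin lens: 1/f = 1/dₒ + 1/dᵢ → 1/dᵢ = 1/72.5 − 1/1500 = 0.0131264 mm⁻¹, so dᵢ ≈ 76.1821 mm.
Magnification m = dᵢ/dₒ = 76.1821/1500 ≈ 0.05079.

0.0508×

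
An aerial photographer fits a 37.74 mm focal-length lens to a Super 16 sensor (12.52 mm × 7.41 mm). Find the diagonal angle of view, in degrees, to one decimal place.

Sensor diagonal = √(12.52² + 7.41²) = √211.6585 ≈ 14.5485 mm.
Angle of view α = 2·arctan(d/2f) with d = 14.5485 mm and f = 37.74 mm.
d/2f = 0.19275; arctan(0.19275) ≈ 10.9098°, so α ≈ 21.8195°.

21.8°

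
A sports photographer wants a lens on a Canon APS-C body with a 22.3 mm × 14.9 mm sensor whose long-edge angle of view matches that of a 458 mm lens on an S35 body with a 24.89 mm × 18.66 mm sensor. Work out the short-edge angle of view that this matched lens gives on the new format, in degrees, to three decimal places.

Equal long-edge AOV ⇒ f₂ = f₁ · 22.3/24.89 = 458 × 0.89594 ≈ 410.3415 mm.
Short-edge AOV on the new format = 2·arctan(14.9 / (2 × 410.3415)) = 2·arctan(0.01816) ≈ 2.0803°.

2.080°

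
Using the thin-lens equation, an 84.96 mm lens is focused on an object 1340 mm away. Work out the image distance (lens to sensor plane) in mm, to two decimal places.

90.71 mm

1/dᵢ = 1/f − 1/dₒ = 1/84.96 − 1/1340 = 0.0110240 mm⁻¹.
dᵢ = 1/0.0110240 ≈ 90.7114 mm.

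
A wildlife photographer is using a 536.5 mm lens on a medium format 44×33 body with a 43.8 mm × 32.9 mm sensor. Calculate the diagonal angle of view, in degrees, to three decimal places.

Sensor diagonal = √(43.8² + 32.9²) = √3000.8500 ≈ 54.7800 mm.
Angle of view α = 2·arctan(d/2f) with d = 54.7800 mm and f = 536.5 mm.
d/2f = 0.05105; arctan(0.05105) ≈ 2.9226°, so α ≈ 5.8452°.

5.845°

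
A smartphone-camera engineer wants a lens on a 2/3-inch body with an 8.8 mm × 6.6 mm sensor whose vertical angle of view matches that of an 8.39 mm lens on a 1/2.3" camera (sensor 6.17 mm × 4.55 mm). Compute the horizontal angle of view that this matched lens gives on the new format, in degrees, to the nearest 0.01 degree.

Equal vertical AOV ⇒ f₂ = f₁ · 6.6/4.55 = 8.39 × 1.45055 ≈ 12.1701 mm.
Horizontal AOV on the new format = 2·arctan(8.8 / (2 × 12.1701)) = 2·arctan(0.36154) ≈ 39.7541°.

39.75°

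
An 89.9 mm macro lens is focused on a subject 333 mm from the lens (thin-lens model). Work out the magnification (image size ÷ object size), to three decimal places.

0.370×

Thin lens: 1/f = 1/dₒ + 1/dᵢ → 1/dᵢ = 1/89.9 − 1/333 = 0.0081205 mm⁻¹, so dᵢ ≈ 123.1456 mm.
Magnification m = dᵢ/dₒ = 123.1456/333 ≈ 0.36981.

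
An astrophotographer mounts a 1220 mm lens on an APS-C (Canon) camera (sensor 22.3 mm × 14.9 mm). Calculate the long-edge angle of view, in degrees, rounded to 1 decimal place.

1.0°

Angle of view α = 2·arctan(w/2f) with w = 22.3 mm and f = 1220 mm.
w/2f = 0.00914; arctan(0.00914) ≈ 0.5236°, so α ≈ 1.0473°.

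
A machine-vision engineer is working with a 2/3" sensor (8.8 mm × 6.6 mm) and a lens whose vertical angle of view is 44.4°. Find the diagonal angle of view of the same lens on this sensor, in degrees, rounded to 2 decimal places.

68.44°

From the vertical AOV: f = 6.6 / (2·tan(22.2°)) = 6.6 / 0.81618 ≈ 8.0864 mm.
Sensor diagonal = √(8.8² + 6.6²) = √121.0000 ≈ 11.0000 mm.
Diagonal AOV = 2·arctan(11.0000 / (2 × 8.0864)) = 2·arctan(0.68015) ≈ 68.4435°.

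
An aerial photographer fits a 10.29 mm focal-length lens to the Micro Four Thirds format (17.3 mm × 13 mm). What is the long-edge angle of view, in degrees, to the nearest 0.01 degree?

80.10°

Angle of view α = 2·arctan(w/2f) with w = 17.3 mm and f = 10.29 mm.
w/2f = 0.84062; arctan(0.84062) ≈ 40.0511°, so α ≈ 80.1023°.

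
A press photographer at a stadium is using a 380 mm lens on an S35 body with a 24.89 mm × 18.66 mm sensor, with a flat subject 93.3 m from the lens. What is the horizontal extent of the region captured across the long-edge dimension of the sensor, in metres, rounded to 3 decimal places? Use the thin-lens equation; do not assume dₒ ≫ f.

6.086 m

dₒ: 93.3 m = 93300 mm.
Similar triangles through the lens centre give W/dₒ = w/dᵢ; with 1/f = 1/dₒ + 1/dᵢ this gives W = w·(dₒ − f)/f.
W = 24.89 mm × (93300 − 380) / 380 = 24.89 × 244.5263 ≈ 6086.260 mm = 6.08626 m.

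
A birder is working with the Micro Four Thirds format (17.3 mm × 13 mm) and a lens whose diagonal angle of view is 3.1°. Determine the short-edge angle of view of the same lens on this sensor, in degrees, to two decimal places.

Sensor diagonal = √(17.3² + 13²) = √468.2900 ≈ 21.6400 mm.
From the diagonal AOV: f = 21.6400 / (2·tan(1.55°)) = 21.6400 / 0.05412 ≈ 399.8641 mm.
Short-edge AOV = 2·arctan(13 / (2 × 399.8641)) = 2·arctan(0.01626) ≈ 1.8626°.

1.86°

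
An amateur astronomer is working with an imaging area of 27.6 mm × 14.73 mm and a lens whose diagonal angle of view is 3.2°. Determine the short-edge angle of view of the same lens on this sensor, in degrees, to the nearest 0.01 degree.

1.51°

Sensor diagonal = √(27.6² + 14.73²) = √978.7329 ≈ 31.2847 mm.
From the diagonal AOV: f = 31.2847 / (2·tan(1.6°)) = 31.2847 / 0.05587 ≈ 560.0049 mm.
Short-edge AOV = 2·arctan(14.73 / (2 × 560.0049)) = 2·arctan(0.01315) ≈ 1.5070°.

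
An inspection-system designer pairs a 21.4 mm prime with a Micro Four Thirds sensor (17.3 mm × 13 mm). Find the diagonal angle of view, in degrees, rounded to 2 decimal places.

53.64°

Sensor diagonal = √(17.3² + 13²) = √468.2900 ≈ 21.6400 mm.
Angle of view α = 2·arctan(d/2f) with d = 21.6400 mm and f = 21.4 mm.
d/2f = 0.50561; arctan(0.50561) ≈ 26.8215°, so α ≈ 53.6430°.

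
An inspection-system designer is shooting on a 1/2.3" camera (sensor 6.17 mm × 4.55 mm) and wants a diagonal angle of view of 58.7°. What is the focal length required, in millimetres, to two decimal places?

Sensor diagonal = √(6.17² + 4.55²) = √58.7714 ≈ 7.6663 mm.
From α = 2·arctan(d/2f) we get f = d / (2·tan(α/2)).
With d = 7.6663 mm and α/2 = 29.35°, tan(α/2) ≈ 0.56232, so f ≈ 7.6663 / 1.12464 ≈ 6.8166 mm.

6.82 mm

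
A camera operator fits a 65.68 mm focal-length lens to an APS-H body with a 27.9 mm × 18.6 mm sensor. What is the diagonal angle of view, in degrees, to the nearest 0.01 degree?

28.64°

Sensor diagonal = √(27.9² + 18.6²) = √1124.3700 ≈ 33.5316 mm.
Angle of view α = 2·arctan(d/2f) with d = 33.5316 mm and f = 65.68 mm.
d/2f = 0.25527; arctan(0.25527) ≈ 14.3198°, so α ≈ 28.6396°.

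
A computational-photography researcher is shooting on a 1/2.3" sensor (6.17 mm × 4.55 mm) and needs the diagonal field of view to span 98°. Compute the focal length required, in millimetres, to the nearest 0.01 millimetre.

Sensor diagonal = √(6.17² + 4.55²) = √58.7714 ≈ 7.6663 mm.
From α = 2·arctan(d/2f) we get f = d / (2·tan(α/2)).
With d = 7.6663 mm and α/2 = 49°, tan(α/2) ≈ 1.15037, so f ≈ 7.6663 / 2.30074 ≈ 3.3321 mm.

3.33 mm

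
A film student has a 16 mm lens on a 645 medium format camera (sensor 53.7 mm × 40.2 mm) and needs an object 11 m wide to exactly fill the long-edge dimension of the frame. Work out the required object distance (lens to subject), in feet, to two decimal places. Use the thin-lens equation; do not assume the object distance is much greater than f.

10.81 ft

W: 11 m = 11000 mm.
Magnification m = w/W = dᵢ/dₒ; combined with 1/f = 1/dₒ + 1/dᵢ this gives dₒ = f·(1 + W/w).
dₒ = 16 mm × (1 + 11000/53.7) = 16 × 205.8417 ≈ 3293.467 mm = 3293.467/304.8 ft = 10.8053 ft.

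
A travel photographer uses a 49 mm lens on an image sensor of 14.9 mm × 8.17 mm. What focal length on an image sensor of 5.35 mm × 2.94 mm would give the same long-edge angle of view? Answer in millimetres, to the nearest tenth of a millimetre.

17.6 mm

Equal angle of view means equal width/f ratio, so f₂ = f₁ · (width₂/width₁) = 49 × 5.35/14.9.
f₂ = 49 × 0.35906 ≈ 17.594 mm.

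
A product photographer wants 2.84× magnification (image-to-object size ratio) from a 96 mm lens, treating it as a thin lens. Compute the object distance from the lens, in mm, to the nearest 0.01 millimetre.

129.80 mm

With m = dᵢ/dₒ and 1/f = 1/dₒ + 1/dᵢ, substituting dᵢ = m·dₒ gives 1/f = (1 + 1/m)/dₒ, hence dₒ = f·(1 + 1/m).
dₒ = 96 × (1 + 1/2.84) = 96 × 1.35211 ≈ 129.803 mm.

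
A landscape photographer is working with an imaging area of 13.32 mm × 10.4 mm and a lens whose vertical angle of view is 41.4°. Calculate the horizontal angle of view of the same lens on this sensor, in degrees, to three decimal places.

51.650°

From the vertical AOV: f = 10.4 / (2·tan(20.7°)) = 10.4 / 0.75574 ≈ 13.7614 mm.
Horizontal AOV = 2·arctan(13.32 / (2 × 13.7614)) = 2·arctan(0.48396) ≈ 51.6505°.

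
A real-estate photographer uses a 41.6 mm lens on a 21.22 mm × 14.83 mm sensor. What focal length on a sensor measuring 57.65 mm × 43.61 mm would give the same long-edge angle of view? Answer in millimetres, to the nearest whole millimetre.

113 mm

Equal angle of view means equal width/f ratio, so f₂ = f₁ · (width₂/width₁) = 41.6 × 57.65/21.22.
f₂ = 41.6 × 2.71678 ≈ 113.018 mm.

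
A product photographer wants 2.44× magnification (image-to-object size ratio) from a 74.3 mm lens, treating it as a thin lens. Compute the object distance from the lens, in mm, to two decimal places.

With m = dᵢ/dₒ and 1/f = 1/dₒ + 1/dᵢ, substituting dᵢ = m·dₒ gives 1/f = (1 + 1/m)/dₒ, hence dₒ = f·(1 + 1/m).
dₒ = 74.3 × (1 + 1/2.44) = 74.3 × 1.40984 ≈ 104.751 mm.

104.75 mm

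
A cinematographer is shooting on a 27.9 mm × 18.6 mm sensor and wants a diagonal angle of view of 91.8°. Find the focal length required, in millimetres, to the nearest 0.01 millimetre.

16.25 mm

Sensor diagonal = √(27.9² + 18.6²) = √1124.3700 ≈ 33.5316 mm.
From α = 2·arctan(d/2f) we get f = d / (2·tan(α/2)).
With d = 33.5316 mm and α/2 = 45.9°, tan(α/2) ≈ 1.03192, so f ≈ 33.5316 / 2.06384 ≈ 16.2472 mm.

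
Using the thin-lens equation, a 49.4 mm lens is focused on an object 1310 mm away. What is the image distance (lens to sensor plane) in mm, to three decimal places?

1/dᵢ = 1/f − 1/dₒ = 1/49.4 − 1/1310 = 0.0194796 mm⁻¹.
dᵢ = 1/0.0194796 ≈ 51.3359 mm.

51.336 mm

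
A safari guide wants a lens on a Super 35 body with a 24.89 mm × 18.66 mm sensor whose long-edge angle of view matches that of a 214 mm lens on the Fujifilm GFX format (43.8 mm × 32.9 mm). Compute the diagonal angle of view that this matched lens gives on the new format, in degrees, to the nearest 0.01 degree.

14.58°

Equal long-edge AOV ⇒ f₂ = f₁ · 24.89/43.8 = 214 × 0.56826 ≈ 121.6087 mm.
Sensor diagonal = √(24.89² + 18.66²) = √967.7077 ≈ 31.1080 mm.
Diagonal AOV on the new format = 2·arctan(31.1080 / (2 × 121.6087)) = 2·arctan(0.12790) ≈ 14.5774°.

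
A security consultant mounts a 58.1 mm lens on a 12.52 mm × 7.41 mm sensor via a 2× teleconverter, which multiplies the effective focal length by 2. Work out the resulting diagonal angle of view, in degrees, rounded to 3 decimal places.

Effective focal length f = 58.1 × 2 = 116.2 mm.
Sensor diagonal = √(12.52² + 7.41²) = √211.6585 ≈ 14.5485 mm.
α = 2·arctan(14.548 / (2 × 116.2)) = 2·arctan(0.06260) ≈ 7.1642°.

7.164°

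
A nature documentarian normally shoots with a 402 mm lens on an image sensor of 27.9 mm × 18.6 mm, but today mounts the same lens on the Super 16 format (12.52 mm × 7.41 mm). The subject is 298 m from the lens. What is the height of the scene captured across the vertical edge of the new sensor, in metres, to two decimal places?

The focal length stays 402 mm; the relevant sensor dimension is now h = 7.41 mm. Object distance dₒ = 298 m = 298000 mm.
Thin-lens field height W = h·(dₒ − f)/f = 7.41 × (298000 − 402)/402 ≈ 5485.575 mm = 5.48558 m.

5.49 m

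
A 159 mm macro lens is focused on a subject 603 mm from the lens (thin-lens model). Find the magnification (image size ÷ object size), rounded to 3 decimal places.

0.358×

Thin lens: 1/f = 1/dₒ + 1/dᵢ → 1/dᵢ = 1/159 − 1/603 = 0.0046309 mm⁻¹, so dᵢ ≈ 215.9392 mm.
Magnification m = dᵢ/dₒ = 215.9392/603 ≈ 0.35811.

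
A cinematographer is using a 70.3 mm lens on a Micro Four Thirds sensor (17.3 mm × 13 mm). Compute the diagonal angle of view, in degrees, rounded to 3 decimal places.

Sensor diagonal = √(17.3² + 13²) = √468.2900 ≈ 21.6400 mm.
Angle of view α = 2·arctan(d/2f) with d = 21.6400 mm and f = 70.3 mm.
d/2f = 0.15391; arctan(0.15391) ≈ 8.7498°, so α ≈ 17.4997°.

17.500°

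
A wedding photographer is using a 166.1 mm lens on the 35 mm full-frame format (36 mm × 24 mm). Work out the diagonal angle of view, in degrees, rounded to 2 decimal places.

Sensor diagonal = √(36² + 24²) = √1872.0000 ≈ 43.2666 mm.
Angle of view α = 2·arctan(d/2f) with d = 43.2666 mm and f = 166.1 mm.
d/2f = 0.13024; arctan(0.13024) ≈ 7.4206°, so α ≈ 14.8412°.

14.84°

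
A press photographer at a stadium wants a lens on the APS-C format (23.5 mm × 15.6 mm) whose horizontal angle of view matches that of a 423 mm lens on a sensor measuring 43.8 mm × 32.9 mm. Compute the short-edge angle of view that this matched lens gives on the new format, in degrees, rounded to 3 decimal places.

Equal horizontal AOV ⇒ f₂ = f₁ · 23.5/43.8 = 423 × 0.53653 ≈ 226.9521 mm.
Short-edge AOV on the new format = 2·arctan(15.6 / (2 × 226.9521)) = 2·arctan(0.03437) ≈ 3.9368°.

3.937°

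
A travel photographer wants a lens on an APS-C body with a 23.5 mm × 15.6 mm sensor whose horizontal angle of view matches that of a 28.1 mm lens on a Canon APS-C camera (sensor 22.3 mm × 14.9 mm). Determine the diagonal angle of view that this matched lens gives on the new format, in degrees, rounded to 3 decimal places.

Equal horizontal AOV ⇒ f₂ = f₁ · 23.5/22.3 = 28.1 × 1.05381 ≈ 29.6121 mm.
Sensor diagonal = √(23.5² + 15.6²) = √795.6100 ≈ 28.2066 mm.
Diagonal AOV on the new format = 2·arctan(28.2066 / (2 × 29.6121)) = 2·arctan(0.47627) ≈ 50.9339°.

50.934°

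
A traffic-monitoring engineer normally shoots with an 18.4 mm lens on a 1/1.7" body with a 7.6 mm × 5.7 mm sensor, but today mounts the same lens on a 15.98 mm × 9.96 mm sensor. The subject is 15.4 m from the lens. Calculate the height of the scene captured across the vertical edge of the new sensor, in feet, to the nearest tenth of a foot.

27.3 ft

The focal length stays 18.4 mm; the relevant sensor dimension is now h = 9.96 mm. Object distance dₒ = 15.4 m = 15400 mm.
Thin-lens field height W = h·(dₒ − f)/f = 9.96 × (15400 − 18.4)/18.4 ≈ 8326.127 mm = 8326.127/304.8 ft = 27.3167 ft.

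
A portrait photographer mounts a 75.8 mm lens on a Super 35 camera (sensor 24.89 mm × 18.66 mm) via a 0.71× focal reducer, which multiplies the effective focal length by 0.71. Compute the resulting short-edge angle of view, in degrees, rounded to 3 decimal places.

19.670°

Effective focal length f = 75.8 × 0.71 = 53.818 mm.
α = 2·arctan(18.66 / (2 × 53.818)) = 2·arctan(0.17336) ≈ 19.6703°.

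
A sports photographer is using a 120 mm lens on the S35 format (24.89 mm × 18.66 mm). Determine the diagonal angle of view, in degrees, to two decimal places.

14.77°

Sensor diagonal = √(24.89² + 18.66²) = √967.7077 ≈ 31.1080 mm.
Angle of view α = 2·arctan(d/2f) with d = 31.1080 mm and f = 120 mm.
d/2f = 0.12962; arctan(0.12962) ≈ 7.3853°, so α ≈ 14.7706°.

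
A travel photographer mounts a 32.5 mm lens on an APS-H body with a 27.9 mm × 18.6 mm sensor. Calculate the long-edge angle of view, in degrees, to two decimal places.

46.46°

Angle of view α = 2·arctan(w/2f) with w = 27.9 mm and f = 32.5 mm.
w/2f = 0.42923; arctan(0.42923) ≈ 23.2305°, so α ≈ 46.4610°.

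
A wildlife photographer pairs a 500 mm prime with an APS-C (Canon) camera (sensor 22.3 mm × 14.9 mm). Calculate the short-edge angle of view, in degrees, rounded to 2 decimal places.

Angle of view α = 2·arctan(h/2f) with h = 14.9 mm and f = 500 mm.
h/2f = 0.01490; arctan(0.01490) ≈ 0.8536°, so α ≈ 1.7073°.

1.71°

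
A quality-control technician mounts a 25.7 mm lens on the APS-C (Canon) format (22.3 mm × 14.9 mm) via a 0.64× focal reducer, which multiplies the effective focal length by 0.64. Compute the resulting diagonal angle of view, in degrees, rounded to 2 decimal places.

Effective focal length f = 25.7 × 0.64 = 16.448 mm.
Sensor diagonal = √(22.3² + 14.9²) = √719.3000 ≈ 26.8198 mm.
α = 2·arctan(26.820 / (2 × 16.448)) = 2·arctan(0.81529) ≈ 78.3800°.

78.38°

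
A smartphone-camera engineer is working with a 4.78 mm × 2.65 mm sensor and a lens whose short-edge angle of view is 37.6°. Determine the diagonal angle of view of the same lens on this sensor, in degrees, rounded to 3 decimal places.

70.146°

From the short-edge AOV: f = 2.65 / (2·tan(18.8°)) = 2.65 / 0.68086 ≈ 3.8922 mm.
Sensor diagonal = √(4.78² + 2.65²) = √29.8709 ≈ 5.4654 mm.
Diagonal AOV = 2·arctan(5.4654 / (2 × 3.8922)) = 2·arctan(0.70211) ≈ 70.1459°.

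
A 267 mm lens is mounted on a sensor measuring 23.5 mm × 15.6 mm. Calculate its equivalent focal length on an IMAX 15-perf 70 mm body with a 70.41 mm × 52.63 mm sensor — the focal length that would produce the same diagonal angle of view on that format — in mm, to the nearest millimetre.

832 mm

Sensor diagonal = √(23.5² + 15.6²) = √795.6100 ≈ 28.2066 mm.
Sensor diagonal = √(70.41² + 52.63²) = √7727.4850 ≈ 87.9061 mm.
Equal angle of view means equal diagonal/f ratio, so f₂ = f₁ · (diagonal₂/diagonal₁) = 267 × 87.9061/28.2066.
f₂ = 267 × 3.11651 ≈ 832.109 mm.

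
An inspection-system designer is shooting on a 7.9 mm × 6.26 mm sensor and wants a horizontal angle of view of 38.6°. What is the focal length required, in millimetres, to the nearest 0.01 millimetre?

From α = 2·arctan(w/2f) we get f = w / (2·tan(α/2)).
With w = 7.9 mm and α/2 = 19.3°, tan(α/2) ≈ 0.35020, so f ≈ 7.9 / 0.70039 ≈ 11.2794 mm.

11.28 mm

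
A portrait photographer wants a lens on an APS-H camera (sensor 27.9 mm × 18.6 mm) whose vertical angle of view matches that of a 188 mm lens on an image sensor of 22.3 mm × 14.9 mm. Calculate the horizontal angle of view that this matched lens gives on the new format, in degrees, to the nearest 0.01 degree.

Equal vertical AOV ⇒ f₂ = f₁ · 18.6/14.9 = 188 × 1.24832 ≈ 234.6846 mm.
Horizontal AOV on the new format = 2·arctan(27.9 / (2 × 234.6846)) = 2·arctan(0.05944) ≈ 6.8035°.

6.80°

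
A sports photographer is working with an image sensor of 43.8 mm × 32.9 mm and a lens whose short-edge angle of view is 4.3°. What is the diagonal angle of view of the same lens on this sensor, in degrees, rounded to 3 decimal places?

From the short-edge AOV: f = 32.9 / (2·tan(2.15°)) = 32.9 / 0.07508 ≈ 438.1736 mm.
Sensor diagonal = √(43.8² + 32.9²) = √3000.8500 ≈ 54.7800 mm.
Diagonal AOV = 2·arctan(54.7800 / (2 × 438.1736)) = 2·arctan(0.06251) ≈ 7.1538°.

7.154°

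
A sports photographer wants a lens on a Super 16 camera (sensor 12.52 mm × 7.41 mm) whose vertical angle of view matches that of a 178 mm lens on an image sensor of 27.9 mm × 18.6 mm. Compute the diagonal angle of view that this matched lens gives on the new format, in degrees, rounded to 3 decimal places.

Equal vertical AOV ⇒ f₂ = f₁ · 7.41/18.6 = 178 × 0.39839 ≈ 70.9129 mm.
Sensor diagonal = √(12.52² + 7.41²) = √211.6585 ≈ 14.5485 mm.
Diagonal AOV on the new format = 2·arctan(14.5485 / (2 × 70.9129)) = 2·arctan(0.10258) ≈ 11.7138°.

11.714°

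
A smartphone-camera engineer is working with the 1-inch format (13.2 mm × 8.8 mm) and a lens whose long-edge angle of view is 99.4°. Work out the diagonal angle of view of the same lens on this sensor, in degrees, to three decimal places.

109.584°

From the long-edge AOV: f = 13.2 / (2·tan(49.7°)) = 13.2 / 2.35832 ≈ 5.5972 mm.
Sensor diagonal = √(13.2² + 8.8²) = √251.6800 ≈ 15.8644 mm.
Diagonal AOV = 2·arctan(15.8644 / (2 × 5.5972)) = 2·arctan(1.41717) ≈ 109.5841°.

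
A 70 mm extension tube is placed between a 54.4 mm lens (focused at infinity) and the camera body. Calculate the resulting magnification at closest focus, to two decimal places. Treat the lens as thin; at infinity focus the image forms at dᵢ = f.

The tube moves the image plane from f to f + e, so dᵢ = 54.4 + 70 = 124.4 mm. Focus is achieved when 1/f = 1/dₒ + 1/dᵢ, giving dₒ = 1/(1/f − 1/(f+e)).
Magnification m = dᵢ/dₒ = (f+e)·(1/f − 1/(f+e)) = e/f = 70/54.4 ≈ 1.2868.

1.29×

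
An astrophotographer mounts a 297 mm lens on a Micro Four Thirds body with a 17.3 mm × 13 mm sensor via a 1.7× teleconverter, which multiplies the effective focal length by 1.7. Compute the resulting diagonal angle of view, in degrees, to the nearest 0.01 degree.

Effective focal length f = 297 × 1.7 = 504.9 mm.
Sensor diagonal = √(17.3² + 13²) = √468.2900 ≈ 21.6400 mm.
α = 2·arctan(21.640 / (2 × 504.9)) = 2·arctan(0.02143) ≈ 2.4553°.

2.46°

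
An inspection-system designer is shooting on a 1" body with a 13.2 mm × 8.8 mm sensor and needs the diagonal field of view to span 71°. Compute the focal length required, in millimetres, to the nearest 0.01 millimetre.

11.12 mm

Sensor diagonal = √(13.2² + 8.8²) = √251.6800 ≈ 15.8644 mm.
From α = 2·arctan(d/2f) we get f = d / (2·tan(α/2)).
With d = 15.8644 mm and α/2 = 35.5°, tan(α/2) ≈ 0.71329, so f ≈ 15.8644 / 1.42659 ≈ 11.1206 mm.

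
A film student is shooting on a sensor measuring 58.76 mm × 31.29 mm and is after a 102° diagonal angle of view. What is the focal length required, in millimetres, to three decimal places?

Sensor diagonal = √(58.76² + 31.29²) = √4431.8017 ≈ 66.5718 mm.
From α = 2·arctan(d/2f) we get f = d / (2·tan(α/2)).
With d = 66.5718 mm and α/2 = 51°, tan(α/2) ≈ 1.23490, so f ≈ 66.5718 / 2.46979 ≈ 26.9544 mm.

26.954 mm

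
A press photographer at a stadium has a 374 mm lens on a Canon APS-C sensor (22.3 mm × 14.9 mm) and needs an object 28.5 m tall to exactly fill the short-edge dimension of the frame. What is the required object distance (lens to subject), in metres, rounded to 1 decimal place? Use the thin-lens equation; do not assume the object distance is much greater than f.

W: 28.5 m = 28500 mm.
Magnification m = h/W = dᵢ/dₒ; combined with 1/f = 1/dₒ + 1/dᵢ this gives dₒ = f·(1 + W/h).
dₒ = 374 mm × (1 + 28500/14.9) = 374 × 1913.7517 ≈ 715743.128 mm = 715.743 m.

715.7 m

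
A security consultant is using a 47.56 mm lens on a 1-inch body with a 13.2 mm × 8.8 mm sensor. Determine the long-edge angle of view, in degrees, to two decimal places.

Angle of view α = 2·arctan(w/2f) with w = 13.2 mm and f = 47.56 mm.
w/2f = 0.13877; arctan(0.13877) ≈ 7.9006°, so α ≈ 15.8012°.

15.80°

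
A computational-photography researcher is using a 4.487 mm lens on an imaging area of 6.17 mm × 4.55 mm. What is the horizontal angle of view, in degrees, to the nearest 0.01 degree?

69.02°

Angle of view α = 2·arctan(w/2f) with w = 6.17 mm and f = 4.487 mm.
w/2f = 0.68754; arctan(0.68754) ≈ 34.5101°, so α ≈ 69.0203°.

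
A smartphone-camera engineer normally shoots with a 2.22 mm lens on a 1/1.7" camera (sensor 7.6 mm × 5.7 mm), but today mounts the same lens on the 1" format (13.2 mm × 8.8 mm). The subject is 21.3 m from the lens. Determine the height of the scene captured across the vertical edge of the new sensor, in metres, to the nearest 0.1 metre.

84.4 m

The focal length stays 2.22 mm; the relevant sensor dimension is now h = 8.8 mm. Object distance dₒ = 21.3 m = 21300 mm.
Thin-lens field height W = h·(dₒ − f)/f = 8.8 × (21300 − 2.22)/2.22 ≈ 84423.632 mm = 84.4236 m.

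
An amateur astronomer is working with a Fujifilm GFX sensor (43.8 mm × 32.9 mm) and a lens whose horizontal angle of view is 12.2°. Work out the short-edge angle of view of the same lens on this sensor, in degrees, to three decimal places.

From the horizontal AOV: f = 43.8 / (2·tan(6.1°)) = 43.8 / 0.21374 ≈ 204.9235 mm.
Short-edge AOV = 2·arctan(32.9 / (2 × 204.9235)) = 2·arctan(0.08027) ≈ 9.1790°.

9.179°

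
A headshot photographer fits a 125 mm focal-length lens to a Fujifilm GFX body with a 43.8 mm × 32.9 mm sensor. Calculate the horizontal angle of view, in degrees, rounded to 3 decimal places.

19.875°

Angle of view α = 2·arctan(w/2f) with w = 43.8 mm and f = 125 mm.
w/2f = 0.17520; arctan(0.17520) ≈ 9.9374°, so α ≈ 19.8747°.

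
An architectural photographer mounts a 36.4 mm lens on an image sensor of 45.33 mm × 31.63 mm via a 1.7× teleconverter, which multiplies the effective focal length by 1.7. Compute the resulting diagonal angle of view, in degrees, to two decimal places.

48.13°

Effective focal length f = 36.4 × 1.7 = 61.88 mm.
Sensor diagonal = √(45.33² + 31.63²) = √3055.2658 ≈ 55.2745 mm.
α = 2·arctan(55.274 / (2 × 61.88)) = 2·arctan(0.44663) ≈ 48.1336°.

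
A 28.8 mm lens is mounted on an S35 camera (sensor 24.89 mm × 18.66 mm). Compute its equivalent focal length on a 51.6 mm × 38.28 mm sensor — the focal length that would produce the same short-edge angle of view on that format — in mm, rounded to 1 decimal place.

Equal angle of view means equal height/f ratio, so f₂ = f₁ · (height₂/height₁) = 28.8 × 38.28/18.66.
f₂ = 28.8 × 2.05145 ≈ 59.082 mm.

59.1 mm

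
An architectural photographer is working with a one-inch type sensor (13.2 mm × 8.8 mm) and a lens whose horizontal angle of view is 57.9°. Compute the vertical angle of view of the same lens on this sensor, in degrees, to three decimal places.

40.486°

From the horizontal AOV: f = 13.2 / (2·tan(28.95°)) = 13.2 / 1.10634 ≈ 11.9313 mm.
Vertical AOV = 2·arctan(8.8 / (2 × 11.9313)) = 2·arctan(0.36878) ≈ 40.4859°.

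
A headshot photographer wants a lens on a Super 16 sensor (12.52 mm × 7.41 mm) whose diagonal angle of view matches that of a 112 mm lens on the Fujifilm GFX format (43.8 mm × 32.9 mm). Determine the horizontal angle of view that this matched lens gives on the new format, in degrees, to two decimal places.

23.77°

Sensor diagonal = √(43.8² + 32.9²) = √3000.8500 ≈ 54.7800 mm.
Sensor diagonal = √(12.52² + 7.41²) = √211.6585 ≈ 14.5485 mm.
Equal diagonal AOV ⇒ f₂ = f₁ · 14.5485/54.7800 = 112 × 0.26558 ≈ 29.7450 mm.
Horizontal AOV on the new format = 2·arctan(12.52 / (2 × 29.7450)) = 2·arctan(0.21046) ≈ 23.7696°.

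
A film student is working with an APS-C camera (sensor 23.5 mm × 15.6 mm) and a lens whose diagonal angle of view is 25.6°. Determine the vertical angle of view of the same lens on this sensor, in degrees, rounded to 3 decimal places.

Sensor diagonal = √(23.5² + 15.6²) = √795.6100 ≈ 28.2066 mm.
From the diagonal AOV: f = 28.2066 / (2·tan(12.8°)) = 28.2066 / 0.45439 ≈ 62.0758 mm.
Vertical AOV = 2·arctan(15.6 / (2 × 62.0758)) = 2·arctan(0.12565) ≈ 14.3237°.

14.324°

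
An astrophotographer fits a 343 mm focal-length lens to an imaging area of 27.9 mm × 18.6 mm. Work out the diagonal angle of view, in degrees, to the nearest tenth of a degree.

5.6°

Sensor diagonal = √(27.9² + 18.6²) = √1124.3700 ≈ 33.5316 mm.
Angle of view α = 2·arctan(d/2f) with d = 33.5316 mm and f = 343 mm.
d/2f = 0.04888; arctan(0.04888) ≈ 2.7984°, so α ≈ 5.5968°.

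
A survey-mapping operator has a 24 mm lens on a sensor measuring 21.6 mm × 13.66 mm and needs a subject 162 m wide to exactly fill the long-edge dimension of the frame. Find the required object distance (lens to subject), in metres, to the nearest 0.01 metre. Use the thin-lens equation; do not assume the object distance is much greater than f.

180.02 m

W: 162 m = 162000 mm.
Magnification m = w/W = dᵢ/dₒ; combined with 1/f = 1/dₒ + 1/dᵢ this gives dₒ = f·(1 + W/w).
dₒ = 24 mm × (1 + 162000/21.6) = 24 × 7501.0000 ≈ 180024.000 mm = 180.024 m.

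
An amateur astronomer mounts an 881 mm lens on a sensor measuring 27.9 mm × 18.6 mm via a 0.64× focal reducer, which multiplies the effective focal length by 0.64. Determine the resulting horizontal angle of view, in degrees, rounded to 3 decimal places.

Effective focal length f = 881 × 0.64 = 563.84 mm.
α = 2·arctan(27.9 / (2 × 563.84)) = 2·arctan(0.02474) ≈ 2.8345°.

2.835°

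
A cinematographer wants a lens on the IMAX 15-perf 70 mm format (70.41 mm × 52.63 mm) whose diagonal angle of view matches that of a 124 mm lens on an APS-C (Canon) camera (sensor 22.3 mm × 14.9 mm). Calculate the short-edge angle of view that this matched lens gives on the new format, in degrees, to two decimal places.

7.41°

Sensor diagonal = √(22.3² + 14.9²) = √719.3000 ≈ 26.8198 mm.
Sensor diagonal = √(70.41² + 52.63²) = √7727.4850 ≈ 87.9061 mm.
Equal diagonal AOV ⇒ f₂ = f₁ · 87.9061/26.8198 = 124 × 3.27766 ≈ 406.4300 mm.
Short-edge AOV on the new format = 2·arctan(52.63 / (2 × 406.4300)) = 2·arctan(0.06475) ≈ 7.4091°.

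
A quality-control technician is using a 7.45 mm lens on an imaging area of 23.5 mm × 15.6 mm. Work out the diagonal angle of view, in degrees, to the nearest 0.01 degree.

124.31°

Sensor diagonal = √(23.5² + 15.6²) = √795.6100 ≈ 28.2066 mm.
Angle of view α = 2·arctan(d/2f) with d = 28.2066 mm and f = 7.45 mm.
d/2f = 1.89306; arctan(1.89306) ≈ 62.1549°, so α ≈ 124.3099°.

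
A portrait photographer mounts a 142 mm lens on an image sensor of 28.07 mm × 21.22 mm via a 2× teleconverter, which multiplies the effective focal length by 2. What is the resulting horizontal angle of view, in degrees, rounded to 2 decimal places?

Effective focal length f = 142 × 2 = 284 mm.
α = 2·arctan(28.07 / (2 × 284)) = 2·arctan(0.04942) ≈ 5.6584°.

5.66°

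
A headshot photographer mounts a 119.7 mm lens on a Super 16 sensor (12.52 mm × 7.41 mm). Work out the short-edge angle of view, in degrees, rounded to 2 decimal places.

Angle of view α = 2·arctan(h/2f) with h = 7.41 mm and f = 119.7 mm.
h/2f = 0.03095; arctan(0.03095) ≈ 1.7729°, so α ≈ 3.5457°.

3.55°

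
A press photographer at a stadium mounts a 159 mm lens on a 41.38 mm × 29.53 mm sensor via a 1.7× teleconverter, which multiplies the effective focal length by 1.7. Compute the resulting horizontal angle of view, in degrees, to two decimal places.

8.75°

Effective focal length f = 159 × 1.7 = 270.3 mm.
α = 2·arctan(41.38 / (2 × 270.3)) = 2·arctan(0.07654) ≈ 8.7543°.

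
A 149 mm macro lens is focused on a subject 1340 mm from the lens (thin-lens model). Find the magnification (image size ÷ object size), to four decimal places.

Thin lens: 1/f = 1/dₒ + 1/dᵢ → 1/dᵢ = 1/149 − 1/1340 = 0.0059651 mm⁻¹, so dᵢ ≈ 167.6406 mm.
Magnification m = dᵢ/dₒ = 167.6406/1340 ≈ 0.12510.

0.1251×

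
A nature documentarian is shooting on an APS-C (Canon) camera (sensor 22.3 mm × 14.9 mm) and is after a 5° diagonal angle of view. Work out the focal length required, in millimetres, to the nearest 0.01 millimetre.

Sensor diagonal = √(22.3² + 14.9²) = √719.3000 ≈ 26.8198 mm.
From α = 2·arctan(d/2f) we get f = d / (2·tan(α/2)).
With d = 26.8198 mm and α/2 = 2.5°, tan(α/2) ≈ 0.04366, so f ≈ 26.8198 / 0.08732 ≈ 307.1368 mm.

307.14 mm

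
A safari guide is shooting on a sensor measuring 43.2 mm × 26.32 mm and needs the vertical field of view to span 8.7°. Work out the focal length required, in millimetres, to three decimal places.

173.003 mm

From α = 2·arctan(h/2f) we get f = h / (2·tan(α/2)).
With h = 26.32 mm and α/2 = 4.35°, tan(α/2) ≈ 0.07607, so f ≈ 26.32 / 0.15214 ≈ 173.0030 mm.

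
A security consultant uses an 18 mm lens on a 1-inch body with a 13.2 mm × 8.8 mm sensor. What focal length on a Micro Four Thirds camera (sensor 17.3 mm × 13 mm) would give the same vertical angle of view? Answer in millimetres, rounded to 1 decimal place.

Equal angle of view means equal height/f ratio, so f₂ = f₁ · (height₂/height₁) = 18 × 13/8.8.
f₂ = 18 × 1.47727 ≈ 26.591 mm.

26.6 mm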